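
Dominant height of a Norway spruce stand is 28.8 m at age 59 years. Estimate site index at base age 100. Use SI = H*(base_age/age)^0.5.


Formula: SI = H_dom * (base_age / age)^0.5
Age ratio = 100 / 59 = 1.69492
sqrt(age_ratio) = 1.30189
SI = 28.8 * 1.30189 = 37.5 m

37.5


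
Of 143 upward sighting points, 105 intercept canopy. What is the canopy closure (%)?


Formula: Canopy closure = covered points / total points * 100
Closure = 105 / 143 * 100
Closure = 0.7343 * 100 = 73.4%

73.4


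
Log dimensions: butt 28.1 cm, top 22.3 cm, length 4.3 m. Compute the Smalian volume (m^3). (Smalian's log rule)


Smalian: V = (A1 + A2)/2 * L,  A = pi*(D/200)^2
A1 = pi*(28.1/200)^2 = 0.062016 m^2
A2 = pi*(22.3/200)^2 = 0.039057 m^2
V = (0.062016+0.039057)/2*4.3 = 0.2173 m^3

0.2173


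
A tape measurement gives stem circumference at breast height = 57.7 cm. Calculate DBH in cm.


Formula: DBH = C / pi
DBH = 57.7 / pi
pi = 3.14159...
DBH = 18.4 cm

18.4


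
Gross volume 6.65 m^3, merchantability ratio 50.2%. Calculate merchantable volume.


Formula: MV = V_total * (merchantable_pct / 100)
Merchantable fraction = 50.2% / 100 = 0.502
MV = 6.65 m^3 * 0.502 = 3.338 m^3

3.338


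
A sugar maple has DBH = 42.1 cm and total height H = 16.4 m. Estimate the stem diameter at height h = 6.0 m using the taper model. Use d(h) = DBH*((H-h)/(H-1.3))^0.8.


Taper: d(h) = DBH * ((H - h) / (H - 1.3))^0.8
Numerator = H - h = 16.4 - 6.0 = 10.4 m
Denominator = H - 1.3 = 16.4 - 1.3 = 15.1 m
Ratio = 10.4 / 15.1 = 0.68874
d = 42.1 * 0.68874^0.8 = 31.2 cm

31.2


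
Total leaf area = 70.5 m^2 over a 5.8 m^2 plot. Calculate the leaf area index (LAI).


Formula: LAI = total leaf area / ground area  (dimensionless)
LAI = 70.5 m^2 / 5.8 m^2
LAI = 12.16

12.16


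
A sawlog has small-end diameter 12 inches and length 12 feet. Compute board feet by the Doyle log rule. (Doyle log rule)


Doyle: BF = (D - 4)^2 * L / 16
Adjusted diameter = 12 - 4 = 8 in
(D-4)^2 = 8^2 = 64
BF = 64 * 12 / 16 = 48 BF

48


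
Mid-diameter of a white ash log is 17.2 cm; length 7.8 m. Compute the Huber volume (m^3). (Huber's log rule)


Huber: V = Am * L,  Am = pi*(Dm/200)^2
Am = pi*(17.2/200)^2 = 0.023235 m^2
V = 0.023235*7.8 = 0.1812 m^3

0.1812


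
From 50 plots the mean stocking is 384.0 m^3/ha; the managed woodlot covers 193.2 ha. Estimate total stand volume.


Formula: Total Volume = Mean Volume per ha * Total Area
Total Volume = 384.0 m^3/ha * 193.2 ha
Total Volume = 74189 m^3

74189


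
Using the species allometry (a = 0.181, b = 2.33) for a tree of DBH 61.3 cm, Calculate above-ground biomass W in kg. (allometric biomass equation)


Formula: W = a * DBH^b  (allometric power law)
DBH^b = 61.3^2.33 = 14614.4645
W = 0.181 * 14614.4645 = 2645.2 kg

2645.2


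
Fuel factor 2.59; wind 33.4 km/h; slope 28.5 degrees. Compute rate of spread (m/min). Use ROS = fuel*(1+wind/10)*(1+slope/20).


Formula: ROS = fuel * (1 + wind/10) * (1 + slope/20)
Wind factor = 1 + 33.4/10 = 4.34
Slope factor = 1 + 28.5/20 = 2.425
ROS = 2.59 * 4.34 * 2.425 = 27.26 m/min

27.26


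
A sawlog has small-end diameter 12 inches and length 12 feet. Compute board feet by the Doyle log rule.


Doyle: BF = (D - 4)^2 * L / 16
Adjusted diameter = 12 - 4 = 8 in
(D-4)^2 = 8^2 = 64
BF = 64 * 12 / 16 = 48 BF

48


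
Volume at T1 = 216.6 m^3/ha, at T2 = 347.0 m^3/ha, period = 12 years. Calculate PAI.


Formula: PAI = (V_T2 - V_T1) / (T2 - T1)
Volume increment = 347.0 - 216.6 = 130.4 m^3/ha
PAI = 130.4 / 12 = 10.87 m^3/ha/year

10.87


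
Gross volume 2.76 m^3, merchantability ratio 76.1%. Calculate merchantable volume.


Formula: MV = V_total * (merchantable_pct / 100)
Merchantable fraction = 76.1% / 100 = 0.761
MV = 2.76 m^3 * 0.761 = 2.1 m^3

2.1


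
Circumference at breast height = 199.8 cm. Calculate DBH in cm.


Formula: DBH = C / pi
DBH = 199.8 / pi
pi = 3.14159...
DBH = 63.6 cm

63.6


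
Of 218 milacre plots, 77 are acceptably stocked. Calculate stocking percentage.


Formula: Stocking % = stocked plots / total plots * 100
Stocking = 77 / 218 * 100
Stocking = 0.3532 * 100 = 35.3%

35.3


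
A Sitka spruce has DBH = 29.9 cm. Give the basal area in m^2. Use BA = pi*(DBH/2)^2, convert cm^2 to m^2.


Formula: BA = pi * (DBH/2)^2 / 10000  (cm^2 to m^2)
Radius = DBH/2 = 29.9/2 = 14.95 cm
BA = pi * 14.95^2 / 10000
   = 702.1538 cm^2 / 10000
   = 0.0702 m^2

0.0702


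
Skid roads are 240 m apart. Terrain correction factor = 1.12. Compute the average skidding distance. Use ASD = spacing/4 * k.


Formula: ASD = (spacing / 4) * correction
Uncorrected distance = spacing / 4 = 240 / 4 = 60 m
ASD = 60 * 1.12 = 67 m

67


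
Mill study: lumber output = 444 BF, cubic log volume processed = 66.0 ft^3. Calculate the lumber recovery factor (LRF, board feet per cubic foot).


Formula: LRF = Lumber Output (BF) / Log Input (ft^3)
LRF = 444 BF / 66.0 ft^3
LRF = 6.73 BF/ft^3

6.73


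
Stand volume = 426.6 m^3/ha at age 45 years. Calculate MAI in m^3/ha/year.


Formula: MAI = Total Volume / Stand Age
MAI = 426.6 m^3/ha / 45 years
MAI = 9.48 m^3/ha/year

9.48


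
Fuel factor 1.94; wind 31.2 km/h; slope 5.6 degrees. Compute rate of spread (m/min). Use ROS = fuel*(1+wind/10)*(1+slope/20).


Formula: ROS = fuel * (1 + wind/10) * (1 + slope/20)
Wind factor = 1 + 31.2/10 = 4.12
Slope factor = 1 + 5.6/20 = 1.28
ROS = 1.94 * 4.12 * 1.28 = 10.23 m/min

10.23


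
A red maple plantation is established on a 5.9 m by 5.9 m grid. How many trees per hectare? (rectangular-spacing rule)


Formula: TPH = 10000 m^2/ha / (spacing_x * spacing_y)
Area per tree = 5.9 m * 5.9 m = 34.81 m^2
TPH = 10000 / 34.81 = 287 trees/ha

287


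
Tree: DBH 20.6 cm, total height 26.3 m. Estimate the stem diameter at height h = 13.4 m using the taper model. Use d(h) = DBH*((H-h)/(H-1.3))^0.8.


Taper: d(h) = DBH * ((H - h) / (H - 1.3))^0.8
Numerator = H - h = 26.3 - 13.4 = 12.9 m
Denominator = H - 1.3 = 26.3 - 1.3 = 25.0 m
Ratio = 12.9 / 25.0 = 0.516
d = 20.6 * 0.516^0.8 = 12.1 cm

12.1


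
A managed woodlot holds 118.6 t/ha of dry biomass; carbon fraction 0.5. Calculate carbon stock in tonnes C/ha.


Formula: Carbon Stock = Biomass * Carbon Fraction
C = 118.6 t/ha * 0.5
C = 59.3 t C/ha

59.3


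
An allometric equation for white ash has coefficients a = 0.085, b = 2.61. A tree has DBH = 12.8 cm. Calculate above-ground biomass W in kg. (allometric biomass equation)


Formula: W = a * DBH^b  (allometric power law)
DBH^b = 12.8^2.61 = 775.9219
W = 0.085 * 775.9219 = 66.0 kg

66.0


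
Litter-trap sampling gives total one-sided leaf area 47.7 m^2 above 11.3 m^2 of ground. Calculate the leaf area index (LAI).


Formula: LAI = total leaf area / ground area  (dimensionless)
LAI = 47.7 m^2 / 11.3 m^2
LAI = 4.22

4.22


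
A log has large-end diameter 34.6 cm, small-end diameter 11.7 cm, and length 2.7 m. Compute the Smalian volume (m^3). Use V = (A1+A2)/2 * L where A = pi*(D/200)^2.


Smalian: V = (A1 + A2)/2 * L,  A = pi*(D/200)^2
A1 = pi*(34.6/200)^2 = 0.094025 m^2
A2 = pi*(11.7/200)^2 = 0.010751 m^2
V = (0.094025+0.010751)/2*2.7 = 0.1414 m^3

0.1414


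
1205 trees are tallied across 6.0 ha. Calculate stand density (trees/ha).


Formula: Stand Density = N_trees / Area_ha
Density = 1205 trees / 6.0 ha
Density = 201 trees/ha

201


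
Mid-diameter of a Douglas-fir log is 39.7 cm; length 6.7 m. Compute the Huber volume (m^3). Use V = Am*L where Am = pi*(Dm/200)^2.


Huber: V = Am * L,  Am = pi*(Dm/200)^2
Am = pi*(39.7/200)^2 = 0.123786 m^2
V = 0.123786*6.7 = 0.8294 m^3

0.8294


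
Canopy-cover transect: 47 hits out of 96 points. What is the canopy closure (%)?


Formula: Canopy closure = covered points / total points * 100
Closure = 47 / 96 * 100
Closure = 0.4896 * 100 = 49.0%

49.0


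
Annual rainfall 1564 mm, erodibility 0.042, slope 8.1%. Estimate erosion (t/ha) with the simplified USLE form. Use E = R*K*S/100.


Formula: E = R * K * S / 100  (simplified USLE)
R * K = 1564 * 0.042 = 65.688
E = 65.688 * 8.1 / 100 = 5.32 t/ha

5.32


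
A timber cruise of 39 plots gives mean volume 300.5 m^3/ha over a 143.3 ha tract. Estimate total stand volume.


Formula: Total Volume = Mean Volume per ha * Total Area
Total Volume = 300.5 m^3/ha * 143.3 ha
Total Volume = 43062 m^3

43062


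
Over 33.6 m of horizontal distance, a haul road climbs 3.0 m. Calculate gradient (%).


Formula: Gradient = rise / run * 100
Gradient = 3.0 / 33.6 * 100 = 8.9%

8.9


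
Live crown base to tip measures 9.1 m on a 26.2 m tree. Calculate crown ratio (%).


Formula: Crown Ratio = (Crown Length / Total Height) * 100
CR = (9.1 m / 26.2 m) * 100
CR = 0.3473 * 100 = 34.7%

34.7


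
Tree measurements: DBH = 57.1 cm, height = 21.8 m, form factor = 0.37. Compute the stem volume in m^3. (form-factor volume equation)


Formula: V = pi * (DBH/200)^2 * H * ff
Radius = DBH/200 = 57.1/200 = 0.2855 m
Radius^2 = 0.2855^2 = 0.08151025 m^2
V = pi * 0.08151025 * 21.8 * 0.37
V = 2.065 m^3

2.065


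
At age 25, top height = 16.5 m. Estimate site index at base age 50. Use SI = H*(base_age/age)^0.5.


Formula: SI = H_dom * (base_age / age)^0.5
Age ratio = 50 / 25 = 2.0
sqrt(age_ratio) = 1.41421
SI = 16.5 * 1.41421 = 23.3 m

23.3


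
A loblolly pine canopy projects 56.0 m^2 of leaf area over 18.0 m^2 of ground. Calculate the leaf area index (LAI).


Formula: LAI = total leaf area / ground area  (dimensionless)
LAI = 56.0 m^2 / 18.0 m^2
LAI = 3.11

3.11


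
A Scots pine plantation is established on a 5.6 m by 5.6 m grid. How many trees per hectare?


Formula: TPH = 10000 m^2/ha / (spacing_x * spacing_y)
Area per tree = 5.6 m * 5.6 m = 31.36 m^2
TPH = 10000 / 31.36 = 319 trees/ha

319


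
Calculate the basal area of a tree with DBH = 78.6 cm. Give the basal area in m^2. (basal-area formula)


Formula: BA = pi * (DBH/2)^2 / 10000  (cm^2 to m^2)
Radius = DBH/2 = 78.6/2 = 39.3 cm
BA = pi * 39.3^2 / 10000
   = 4852.1584 cm^2 / 10000
   = 0.4852 m^2

0.4852


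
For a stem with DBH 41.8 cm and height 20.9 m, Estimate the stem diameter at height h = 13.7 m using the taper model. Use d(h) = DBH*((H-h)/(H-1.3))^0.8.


Taper: d(h) = DBH * ((H - h) / (H - 1.3))^0.8
Numerator = H - h = 20.9 - 13.7 = 7.2 m
Denominator = H - 1.3 = 20.9 - 1.3 = 19.6 m
Ratio = 7.2 / 19.6 = 0.36735
d = 41.8 * 0.36735^0.8 = 18.8 cm

18.8


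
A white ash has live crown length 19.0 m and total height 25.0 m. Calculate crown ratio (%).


Formula: Crown Ratio = (Crown Length / Total Height) * 100
CR = (19.0 m / 25.0 m) * 100
CR = 0.76 * 100 = 76.0%

76.0


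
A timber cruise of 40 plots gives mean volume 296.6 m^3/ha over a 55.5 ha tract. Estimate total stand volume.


Formula: Total Volume = Mean Volume per ha * Total Area
Total Volume = 296.6 m^3/ha * 55.5 ha
Total Volume = 16461 m^3

16461


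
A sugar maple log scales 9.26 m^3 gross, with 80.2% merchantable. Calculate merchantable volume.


Formula: MV = V_total * (merchantable_pct / 100)
Merchantable fraction = 80.2% / 100 = 0.802
MV = 9.26 m^3 * 0.802 = 7.427 m^3

7.427


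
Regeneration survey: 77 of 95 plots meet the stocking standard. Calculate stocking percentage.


Formula: Stocking % = stocked plots / total plots * 100
Stocking = 77 / 95 * 100
Stocking = 0.8105 * 100 = 81.1%

81.1


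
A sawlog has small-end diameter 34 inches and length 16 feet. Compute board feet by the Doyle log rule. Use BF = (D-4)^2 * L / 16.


Doyle: BF = (D - 4)^2 * L / 16
Adjusted diameter = 34 - 4 = 30 in
(D-4)^2 = 30^2 = 900
BF = 900 * 16 / 16 = 900 BF

900


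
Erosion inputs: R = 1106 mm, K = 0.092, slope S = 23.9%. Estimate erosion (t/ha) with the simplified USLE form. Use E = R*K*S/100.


Formula: E = R * K * S / 100  (simplified USLE)
R * K = 1106 * 0.092 = 101.752
E = 101.752 * 23.9 / 100 = 24.32 t/ha

24.32


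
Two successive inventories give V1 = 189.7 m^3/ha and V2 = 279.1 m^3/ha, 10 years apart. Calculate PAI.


Formula: PAI = (V_T2 - V_T1) / (T2 - T1)
Volume increment = 279.1 - 189.7 = 89.4 m^3/ha
PAI = 89.4 / 10 = 8.94 m^3/ha/year

8.94


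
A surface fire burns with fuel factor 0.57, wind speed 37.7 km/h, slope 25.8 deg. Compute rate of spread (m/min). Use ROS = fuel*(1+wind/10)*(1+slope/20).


Formula: ROS = fuel * (1 + wind/10) * (1 + slope/20)
Wind factor = 1 + 37.7/10 = 4.77
Slope factor = 1 + 25.8/20 = 2.29
ROS = 0.57 * 4.77 * 2.29 = 6.23 m/min

6.23


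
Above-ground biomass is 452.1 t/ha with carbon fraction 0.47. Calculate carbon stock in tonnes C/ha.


Formula: Carbon Stock = Biomass * Carbon Fraction
C = 452.1 t/ha * 0.47
C = 212.5 t C/ha

212.5


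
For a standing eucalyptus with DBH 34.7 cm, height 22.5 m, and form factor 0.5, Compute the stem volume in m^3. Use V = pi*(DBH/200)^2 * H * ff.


Formula: V = pi * (DBH/200)^2 * H * ff
Radius = DBH/200 = 34.7/200 = 0.1735 m
Radius^2 = 0.1735^2 = 0.03010225 m^2
V = pi * 0.03010225 * 22.5 * 0.5
V = 1.064 m^3

1.064


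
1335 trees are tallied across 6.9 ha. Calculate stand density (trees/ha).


Formula: Stand Density = N_trees / Area_ha
Density = 1335 trees / 6.9 ha
Density = 193 trees/ha

193


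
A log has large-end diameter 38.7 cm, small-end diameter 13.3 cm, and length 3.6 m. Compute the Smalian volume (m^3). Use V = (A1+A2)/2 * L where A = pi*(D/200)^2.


Smalian: V = (A1 + A2)/2 * L,  A = pi*(D/200)^2
A1 = pi*(38.7/200)^2 = 0.117628 m^2
A2 = pi*(13.3/200)^2 = 0.013893 m^2
V = (0.117628+0.013893)/2*3.6 = 0.2367 m^3

0.2367


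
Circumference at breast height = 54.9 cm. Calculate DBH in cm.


Formula: DBH = C / pi
DBH = 54.9 / pi
pi = 3.14159...
DBH = 17.5 cm

17.5


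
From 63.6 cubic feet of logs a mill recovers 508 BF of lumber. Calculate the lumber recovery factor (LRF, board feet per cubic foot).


Formula: LRF = Lumber Output (BF) / Log Input (ft^3)
LRF = 508 BF / 63.6 ft^3
LRF = 7.99 BF/ft^3

7.99


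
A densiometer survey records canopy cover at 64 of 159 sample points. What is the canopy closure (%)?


Formula: Canopy closure = covered points / total points * 100
Closure = 64 / 159 * 100
Closure = 0.4025 * 100 = 40.3%

40.3


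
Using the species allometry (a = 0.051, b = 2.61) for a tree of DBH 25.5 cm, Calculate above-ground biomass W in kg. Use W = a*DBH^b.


Formula: W = a * DBH^b  (allometric power law)
DBH^b = 25.5^2.61 = 4688.8881
W = 0.051 * 4688.8881 = 239.1 kg

239.1


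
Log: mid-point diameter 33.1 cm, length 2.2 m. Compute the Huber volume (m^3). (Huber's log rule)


Huber: V = Am * L,  Am = pi*(Dm/200)^2
Am = pi*(33.1/200)^2 = 0.086049 m^2
V = 0.086049*2.2 = 0.1893 m^3

0.1893


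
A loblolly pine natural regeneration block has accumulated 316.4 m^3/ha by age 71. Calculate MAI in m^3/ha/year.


Formula: MAI = Total Volume / Stand Age
MAI = 316.4 m^3/ha / 71 years
MAI = 4.46 m^3/ha/year

4.46


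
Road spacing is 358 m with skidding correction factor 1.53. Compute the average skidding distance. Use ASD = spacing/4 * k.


Formula: ASD = (spacing / 4) * correction
Uncorrected distance = spacing / 4 = 358 / 4 = 89.5 m
ASD = 89.5 * 1.53 = 137 m

137


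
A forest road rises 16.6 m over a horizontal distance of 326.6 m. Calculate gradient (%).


Formula: Gradient = rise / run * 100
Gradient = 16.6 / 326.6 * 100 = 5.1%

5.1


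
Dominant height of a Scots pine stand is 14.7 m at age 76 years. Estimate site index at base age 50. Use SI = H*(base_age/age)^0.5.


Formula: SI = H_dom * (base_age / age)^0.5
Age ratio = 50 / 76 = 0.65789
sqrt(age_ratio) = 0.81111
SI = 14.7 * 0.81111 = 11.9 m

11.9


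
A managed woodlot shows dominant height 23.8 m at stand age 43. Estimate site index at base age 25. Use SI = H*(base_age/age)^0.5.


Formula: SI = H_dom * (base_age / age)^0.5
Age ratio = 25 / 43 = 0.5814
sqrt(age_ratio) = 0.76249
SI = 23.8 * 0.76249 = 18.1 m

18.1


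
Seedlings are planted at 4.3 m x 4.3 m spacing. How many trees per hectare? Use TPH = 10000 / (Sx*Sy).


Formula: TPH = 10000 m^2/ha / (spacing_x * spacing_y)
Area per tree = 4.3 m * 4.3 m = 18.49 m^2
TPH = 10000 / 18.49 = 541 trees/ha

541


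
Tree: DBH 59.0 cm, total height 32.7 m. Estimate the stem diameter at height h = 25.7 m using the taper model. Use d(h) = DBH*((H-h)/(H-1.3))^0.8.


Taper: d(h) = DBH * ((H - h) / (H - 1.3))^0.8
Numerator = H - h = 32.7 - 25.7 = 7.0 m
Denominator = H - 1.3 = 32.7 - 1.3 = 31.4 m
Ratio = 7.0 / 31.4 = 0.22293
d = 59.0 * 0.22293^0.8 = 17.8 cm

17.8


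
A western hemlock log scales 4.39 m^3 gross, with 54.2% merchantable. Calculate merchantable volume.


Formula: MV = V_total * (merchantable_pct / 100)
Merchantable fraction = 54.2% / 100 = 0.542
MV = 4.39 m^3 * 0.542 = 2.379 m^3

2.379


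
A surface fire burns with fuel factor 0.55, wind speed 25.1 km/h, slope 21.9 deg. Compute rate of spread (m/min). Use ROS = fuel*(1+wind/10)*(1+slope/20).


Formula: ROS = fuel * (1 + wind/10) * (1 + slope/20)
Wind factor = 1 + 25.1/10 = 3.51
Slope factor = 1 + 21.9/20 = 2.095
ROS = 0.55 * 3.51 * 2.095 = 4.04 m/min

4.04


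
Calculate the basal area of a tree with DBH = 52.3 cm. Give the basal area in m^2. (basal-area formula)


Formula: BA = pi * (DBH/2)^2 / 10000  (cm^2 to m^2)
Radius = DBH/2 = 52.3/2 = 26.15 cm
BA = pi * 26.15^2 / 10000
   = 2148.2917 cm^2 / 10000
   = 0.2148 m^2

0.2148


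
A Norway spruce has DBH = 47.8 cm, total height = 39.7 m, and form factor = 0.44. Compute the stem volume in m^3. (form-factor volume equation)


Formula: V = pi * (DBH/200)^2 * H * ff
Radius = DBH/200 = 47.8/200 = 0.239 m
Radius^2 = 0.239^2 = 0.057121 m^2
V = pi * 0.057121 * 39.7 * 0.44
V = 3.135 m^3

3.135


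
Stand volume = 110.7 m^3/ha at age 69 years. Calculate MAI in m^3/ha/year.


Formula: MAI = Total Volume / Stand Age
MAI = 110.7 m^3/ha / 69 years
MAI = 1.6 m^3/ha/year

1.6


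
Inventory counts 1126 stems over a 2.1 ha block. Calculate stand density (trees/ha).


Formula: Stand Density = N_trees / Area_ha
Density = 1126 trees / 2.1 ha
Density = 536 trees/ha

536


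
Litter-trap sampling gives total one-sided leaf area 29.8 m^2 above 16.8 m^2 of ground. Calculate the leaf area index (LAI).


Formula: LAI = total leaf area / ground area  (dimensionless)
LAI = 29.8 m^2 / 16.8 m^2
LAI = 1.77

1.77


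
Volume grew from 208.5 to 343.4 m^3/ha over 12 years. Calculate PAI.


Formula: PAI = (V_T2 - V_T1) / (T2 - T1)
Volume increment = 343.4 - 208.5 = 134.9 m^3/ha
PAI = 134.9 / 12 = 11.24 m^3/ha/year

11.24


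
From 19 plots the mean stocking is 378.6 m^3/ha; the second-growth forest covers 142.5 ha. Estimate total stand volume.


Formula: Total Volume = Mean Volume per ha * Total Area
Total Volume = 378.6 m^3/ha * 142.5 ha
Total Volume = 53951 m^3

53951


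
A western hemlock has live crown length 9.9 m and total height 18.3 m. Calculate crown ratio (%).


Formula: Crown Ratio = (Crown Length / Total Height) * 100
CR = (9.9 m / 18.3 m) * 100
CR = 0.541 * 100 = 54.1%

54.1


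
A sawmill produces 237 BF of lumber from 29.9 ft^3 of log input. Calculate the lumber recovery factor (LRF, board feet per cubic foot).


Formula: LRF = Lumber Output (BF) / Log Input (ft^3)
LRF = 237 BF / 29.9 ft^3
LRF = 7.93 BF/ft^3

7.93


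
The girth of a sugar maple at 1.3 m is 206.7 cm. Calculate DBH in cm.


Formula: DBH = C / pi
DBH = 206.7 / pi
pi = 3.14159...
DBH = 65.8 cm

65.8


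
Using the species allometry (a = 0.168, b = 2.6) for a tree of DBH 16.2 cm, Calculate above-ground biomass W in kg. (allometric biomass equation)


Formula: W = a * DBH^b  (allometric power law)
DBH^b = 16.2^2.6 = 1395.5296
W = 0.168 * 1395.5296 = 234.4 kg

234.4


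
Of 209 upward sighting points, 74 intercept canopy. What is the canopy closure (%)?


Formula: Canopy closure = covered points / total points * 100
Closure = 74 / 209 * 100
Closure = 0.3541 * 100 = 35.4%

35.4


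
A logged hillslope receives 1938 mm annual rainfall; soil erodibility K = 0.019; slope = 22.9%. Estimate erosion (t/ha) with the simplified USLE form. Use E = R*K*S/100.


Formula: E = R * K * S / 100  (simplified USLE)
R * K = 1938 * 0.019 = 36.822
E = 36.822 * 22.9 / 100 = 8.43 t/ha

8.43


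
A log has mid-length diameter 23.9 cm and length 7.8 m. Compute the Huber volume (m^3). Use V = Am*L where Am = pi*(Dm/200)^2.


Huber: V = Am * L,  Am = pi*(Dm/200)^2
Am = pi*(23.9/200)^2 = 0.044863 m^2
V = 0.044863*7.8 = 0.3499 m^3

0.3499


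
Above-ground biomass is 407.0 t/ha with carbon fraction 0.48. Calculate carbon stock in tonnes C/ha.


Formula: Carbon Stock = Biomass * Carbon Fraction
C = 407.0 t/ha * 0.48
C = 195.4 t C/ha

195.4


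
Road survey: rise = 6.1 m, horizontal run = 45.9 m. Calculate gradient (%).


Formula: Gradient = rise / run * 100
Gradient = 6.1 / 45.9 * 100 = 13.3%

13.3


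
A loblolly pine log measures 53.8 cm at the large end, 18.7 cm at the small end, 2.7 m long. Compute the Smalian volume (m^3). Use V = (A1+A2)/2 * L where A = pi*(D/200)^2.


Smalian: V = (A1 + A2)/2 * L,  A = pi*(D/200)^2
A1 = pi*(53.8/200)^2 = 0.227329 m^2
A2 = pi*(18.7/200)^2 = 0.027465 m^2
V = (0.227329+0.027465)/2*2.7 = 0.344 m^3

0.344


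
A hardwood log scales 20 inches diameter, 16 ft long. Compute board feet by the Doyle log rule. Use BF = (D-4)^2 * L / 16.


Doyle: BF = (D - 4)^2 * L / 16
Adjusted diameter = 20 - 4 = 16 in
(D-4)^2 = 16^2 = 256
BF = 256 * 16 / 16 = 256 BF

256


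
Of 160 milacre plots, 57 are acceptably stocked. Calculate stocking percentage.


Formula: Stocking % = stocked plots / total plots * 100
Stocking = 57 / 160 * 100
Stocking = 0.3563 * 100 = 35.6%

35.6


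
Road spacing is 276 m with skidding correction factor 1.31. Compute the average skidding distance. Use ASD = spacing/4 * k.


Formula: ASD = (spacing / 4) * correction
Uncorrected distance = spacing / 4 = 276 / 4 = 69 m
ASD = 69 * 1.31 = 90 m

90


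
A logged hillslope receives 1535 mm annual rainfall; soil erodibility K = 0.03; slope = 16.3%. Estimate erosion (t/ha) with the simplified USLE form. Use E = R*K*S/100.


Formula: E = R * K * S / 100  (simplified USLE)
R * K = 1535 * 0.03 = 46.05
E = 46.05 * 16.3 / 100 = 7.51 t/ha

7.51


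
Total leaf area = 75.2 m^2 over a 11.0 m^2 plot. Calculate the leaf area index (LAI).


Formula: LAI = total leaf area / ground area  (dimensionless)
LAI = 75.2 m^2 / 11.0 m^2
LAI = 6.84

6.84


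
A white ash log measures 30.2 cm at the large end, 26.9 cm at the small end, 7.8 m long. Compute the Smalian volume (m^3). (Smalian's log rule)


Smalian: V = (A1 + A2)/2 * L,  A = pi*(D/200)^2
A1 = pi*(30.2/200)^2 = 0.071631 m^2
A2 = pi*(26.9/200)^2 = 0.056832 m^2
V = (0.071631+0.056832)/2*7.8 = 0.501 m^3

0.501


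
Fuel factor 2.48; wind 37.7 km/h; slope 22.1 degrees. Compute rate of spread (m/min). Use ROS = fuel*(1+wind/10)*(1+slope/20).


Formula: ROS = fuel * (1 + wind/10) * (1 + slope/20)
Wind factor = 1 + 37.7/10 = 4.77
Slope factor = 1 + 22.1/20 = 2.105
ROS = 2.48 * 4.77 * 2.105 = 24.9 m/min

24.9


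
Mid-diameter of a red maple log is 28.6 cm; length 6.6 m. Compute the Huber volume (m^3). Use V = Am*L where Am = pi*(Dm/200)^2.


Huber: V = Am * L,  Am = pi*(Dm/200)^2
Am = pi*(28.6/200)^2 = 0.064242 m^2
V = 0.064242*6.6 = 0.424 m^3

0.424


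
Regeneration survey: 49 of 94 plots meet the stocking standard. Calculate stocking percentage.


Formula: Stocking % = stocked plots / total plots * 100
Stocking = 49 / 94 * 100
Stocking = 0.5213 * 100 = 52.1%

52.1


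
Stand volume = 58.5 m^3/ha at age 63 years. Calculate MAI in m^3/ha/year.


Formula: MAI = Total Volume / Stand Age
MAI = 58.5 m^3/ha / 63 years
MAI = 0.93 m^3/ha/year

0.93


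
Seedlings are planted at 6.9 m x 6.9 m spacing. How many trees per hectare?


Formula: TPH = 10000 m^2/ha / (spacing_x * spacing_y)
Area per tree = 6.9 m * 6.9 m = 47.61 m^2
TPH = 10000 / 47.61 = 210 trees/ha

210


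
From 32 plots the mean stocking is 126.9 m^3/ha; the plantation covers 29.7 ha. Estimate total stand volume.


Formula: Total Volume = Mean Volume per ha * Total Area
Total Volume = 126.9 m^3/ha * 29.7 ha
Total Volume = 3769 m^3

3769


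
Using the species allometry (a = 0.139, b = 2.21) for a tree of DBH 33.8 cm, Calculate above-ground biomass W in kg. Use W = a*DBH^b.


Formula: W = a * DBH^b  (allometric power law)
DBH^b = 33.8^2.21 = 2392.7973
W = 0.139 * 2392.7973 = 332.6 kg

332.6


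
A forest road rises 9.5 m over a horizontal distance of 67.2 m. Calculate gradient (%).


Formula: Gradient = rise / run * 100
Gradient = 9.5 / 67.2 * 100 = 14.1%

14.1


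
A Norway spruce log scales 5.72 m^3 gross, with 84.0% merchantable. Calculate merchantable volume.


Formula: MV = V_total * (merchantable_pct / 100)
Merchantable fraction = 84.0% / 100 = 0.84
MV = 5.72 m^3 * 0.84 = 4.805 m^3

4.805


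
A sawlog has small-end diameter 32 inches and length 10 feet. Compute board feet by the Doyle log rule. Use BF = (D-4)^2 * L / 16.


Doyle: BF = (D - 4)^2 * L / 16
Adjusted diameter = 32 - 4 = 28 in
(D-4)^2 = 28^2 = 784
BF = 784 * 10 / 16 = 490 BF

490


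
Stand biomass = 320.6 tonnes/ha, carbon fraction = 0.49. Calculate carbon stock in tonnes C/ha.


Formula: Carbon Stock = Biomass * Carbon Fraction
C = 320.6 t/ha * 0.49
C = 157.1 t C/ha

157.1


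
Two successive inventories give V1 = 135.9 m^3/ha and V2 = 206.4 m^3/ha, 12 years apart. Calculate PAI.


Formula: PAI = (V_T2 - V_T1) / (T2 - T1)
Volume increment = 206.4 - 135.9 = 70.5 m^3/ha
PAI = 70.5 / 12 = 5.88 m^3/ha/year

5.88


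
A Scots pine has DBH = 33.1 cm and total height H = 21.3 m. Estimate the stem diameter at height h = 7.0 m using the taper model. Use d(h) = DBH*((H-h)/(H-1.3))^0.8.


Taper: d(h) = DBH * ((H - h) / (H - 1.3))^0.8
Numerator = H - h = 21.3 - 7.0 = 14.3 m
Denominator = H - 1.3 = 21.3 - 1.3 = 20.0 m
Ratio = 14.3 / 20.0 = 0.715
d = 33.1 * 0.715^0.8 = 25.3 cm

25.3


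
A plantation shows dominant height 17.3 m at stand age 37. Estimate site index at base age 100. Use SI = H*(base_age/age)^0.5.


Formula: SI = H_dom * (base_age / age)^0.5
Age ratio = 100 / 37 = 2.7027
sqrt(age_ratio) = 1.64399
SI = 17.3 * 1.64399 = 28.4 m

28.4


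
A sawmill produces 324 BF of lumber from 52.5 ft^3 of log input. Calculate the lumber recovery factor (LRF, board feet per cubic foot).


Formula: LRF = Lumber Output (BF) / Log Input (ft^3)
LRF = 324 BF / 52.5 ft^3
LRF = 6.17 BF/ft^3

6.17


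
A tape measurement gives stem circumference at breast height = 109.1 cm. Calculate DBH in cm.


Formula: DBH = C / pi
DBH = 109.1 / pi
pi = 3.14159...
DBH = 34.7 cm

34.7


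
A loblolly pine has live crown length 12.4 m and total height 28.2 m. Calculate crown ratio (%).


Formula: Crown Ratio = (Crown Length / Total Height) * 100
CR = (12.4 m / 28.2 m) * 100
CR = 0.4397 * 100 = 44.0%

44.0


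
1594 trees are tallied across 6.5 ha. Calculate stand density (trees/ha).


Formula: Stand Density = N_trees / Area_ha
Density = 1594 trees / 6.5 ha
Density = 245 trees/ha

245


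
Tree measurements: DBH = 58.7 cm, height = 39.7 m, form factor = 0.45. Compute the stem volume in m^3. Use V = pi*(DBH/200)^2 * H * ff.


Formula: V = pi * (DBH/200)^2 * H * ff
Radius = DBH/200 = 58.7/200 = 0.2935 m
Radius^2 = 0.2935^2 = 0.08614225 m^2
V = pi * 0.08614225 * 39.7 * 0.45
V = 4.835 m^3

4.835


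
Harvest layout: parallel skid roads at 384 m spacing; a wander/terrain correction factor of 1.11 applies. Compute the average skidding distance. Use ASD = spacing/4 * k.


Formula: ASD = (spacing / 4) * correction
Uncorrected distance = spacing / 4 = 384 / 4 = 96 m
ASD = 96 * 1.11 = 107 m

107


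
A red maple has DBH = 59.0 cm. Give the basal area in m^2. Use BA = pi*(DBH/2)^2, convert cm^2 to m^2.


Formula: BA = pi * (DBH/2)^2 / 10000  (cm^2 to m^2)
Radius = DBH/2 = 59.0/2 = 29.5 cm
BA = pi * 29.5^2 / 10000
   = 2733.971 cm^2 / 10000
   = 0.2734 m^2

0.2734


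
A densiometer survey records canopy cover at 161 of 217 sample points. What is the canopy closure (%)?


Formula: Canopy closure = covered points / total points * 100
Closure = 161 / 217 * 100
Closure = 0.7419 * 100 = 74.2%

74.2


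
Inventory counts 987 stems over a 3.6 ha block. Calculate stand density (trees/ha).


Formula: Stand Density = N_trees / Area_ha
Density = 987 trees / 3.6 ha
Density = 274 trees/ha

274


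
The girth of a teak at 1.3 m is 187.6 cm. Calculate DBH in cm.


Formula: DBH = C / pi
DBH = 187.6 / pi
pi = 3.14159...
DBH = 59.7 cm

59.7


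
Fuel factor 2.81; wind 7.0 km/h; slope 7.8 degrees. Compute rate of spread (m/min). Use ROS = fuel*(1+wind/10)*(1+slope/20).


Formula: ROS = fuel * (1 + wind/10) * (1 + slope/20)
Wind factor = 1 + 7.0/10 = 1.7
Slope factor = 1 + 7.8/20 = 1.39
ROS = 2.81 * 1.7 * 1.39 = 6.64 m/min

6.64


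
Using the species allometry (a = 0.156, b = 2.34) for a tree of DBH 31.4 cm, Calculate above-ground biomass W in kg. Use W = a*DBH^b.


Formula: W = a * DBH^b  (allometric power law)
DBH^b = 31.4^2.34 = 3182.8442
W = 0.156 * 3182.8442 = 496.5 kg

496.5


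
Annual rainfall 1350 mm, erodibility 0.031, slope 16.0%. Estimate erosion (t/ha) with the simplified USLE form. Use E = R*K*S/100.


Formula: E = R * K * S / 100  (simplified USLE)
R * K = 1350 * 0.031 = 41.85
E = 41.85 * 16.0 / 100 = 6.7 t/ha

6.7


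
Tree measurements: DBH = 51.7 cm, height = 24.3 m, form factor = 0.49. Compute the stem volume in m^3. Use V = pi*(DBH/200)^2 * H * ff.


Formula: V = pi * (DBH/200)^2 * H * ff
Radius = DBH/200 = 51.7/200 = 0.2585 m
Radius^2 = 0.2585^2 = 0.06682225 m^2
V = pi * 0.06682225 * 24.3 * 0.49
V = 2.5 m^3

2.5


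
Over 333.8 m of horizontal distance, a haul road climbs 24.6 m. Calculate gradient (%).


Formula: Gradient = rise / run * 100
Gradient = 24.6 / 333.8 * 100 = 7.4%

7.4


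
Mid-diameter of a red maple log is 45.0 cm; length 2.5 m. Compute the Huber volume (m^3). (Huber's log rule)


Huber: V = Am * L,  Am = pi*(Dm/200)^2
Am = pi*(45.0/200)^2 = 0.159043 m^2
V = 0.159043*2.5 = 0.3976 m^3

0.3976


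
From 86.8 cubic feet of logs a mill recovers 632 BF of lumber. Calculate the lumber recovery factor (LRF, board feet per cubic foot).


Formula: LRF = Lumber Output (BF) / Log Input (ft^3)
LRF = 632 BF / 86.8 ft^3
LRF = 7.28 BF/ft^3

7.28


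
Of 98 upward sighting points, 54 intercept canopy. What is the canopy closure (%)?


Formula: Canopy closure = covered points / total points * 100
Closure = 54 / 98 * 100
Closure = 0.551 * 100 = 55.1%

55.1


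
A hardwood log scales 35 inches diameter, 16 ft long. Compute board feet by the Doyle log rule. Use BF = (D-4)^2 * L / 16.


Doyle: BF = (D - 4)^2 * L / 16
Adjusted diameter = 35 - 4 = 31 in
(D-4)^2 = 31^2 = 961
BF = 961 * 16 / 16 = 961 BF

961


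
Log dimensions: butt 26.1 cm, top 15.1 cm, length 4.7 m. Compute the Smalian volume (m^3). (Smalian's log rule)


Smalian: V = (A1 + A2)/2 * L,  A = pi*(D/200)^2
A1 = pi*(26.1/200)^2 = 0.053502 m^2
A2 = pi*(15.1/200)^2 = 0.017908 m^2
V = (0.053502+0.017908)/2*4.7 = 0.1678 m^3

0.1678


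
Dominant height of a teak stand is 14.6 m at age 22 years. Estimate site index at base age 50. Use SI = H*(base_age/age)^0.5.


Formula: SI = H_dom * (base_age / age)^0.5
Age ratio = 50 / 22 = 2.27273
sqrt(age_ratio) = 1.50756
SI = 14.6 * 1.50756 = 22.0 m

22.0


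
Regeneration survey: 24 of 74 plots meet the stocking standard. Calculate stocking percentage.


Formula: Stocking % = stocked plots / total plots * 100
Stocking = 24 / 74 * 100
Stocking = 0.3243 * 100 = 32.4%

32.4


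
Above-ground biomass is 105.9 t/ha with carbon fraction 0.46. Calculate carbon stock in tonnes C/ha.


Formula: Carbon Stock = Biomass * Carbon Fraction
C = 105.9 t/ha * 0.46
C = 48.7 t C/ha

48.7


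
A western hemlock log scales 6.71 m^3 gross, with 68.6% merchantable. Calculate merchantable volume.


Formula: MV = V_total * (merchantable_pct / 100)
Merchantable fraction = 68.6% / 100 = 0.686
MV = 6.71 m^3 * 0.686 = 4.603 m^3

4.603


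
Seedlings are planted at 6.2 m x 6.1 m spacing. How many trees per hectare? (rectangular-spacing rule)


Formula: TPH = 10000 m^2/ha / (spacing_x * spacing_y)
Area per tree = 6.2 m * 6.1 m = 37.82 m^2
TPH = 10000 / 37.82 = 264 trees/ha

264


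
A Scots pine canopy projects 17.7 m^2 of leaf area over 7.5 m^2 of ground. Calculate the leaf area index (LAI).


Formula: LAI = total leaf area / ground area  (dimensionless)
LAI = 17.7 m^2 / 7.5 m^2
LAI = 2.36

2.36


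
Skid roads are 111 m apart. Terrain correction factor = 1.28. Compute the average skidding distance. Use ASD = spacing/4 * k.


Formula: ASD = (spacing / 4) * correction
Uncorrected distance = spacing / 4 = 111 / 4 = 27.75 m
ASD = 27.75 * 1.28 = 36 m

36


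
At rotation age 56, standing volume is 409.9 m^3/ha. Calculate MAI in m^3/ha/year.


Formula: MAI = Total Volume / Stand Age
MAI = 409.9 m^3/ha / 56 years
MAI = 7.32 m^3/ha/year

7.32


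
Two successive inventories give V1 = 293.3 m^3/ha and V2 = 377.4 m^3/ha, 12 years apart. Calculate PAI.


Formula: PAI = (V_T2 - V_T1) / (T2 - T1)
Volume increment = 377.4 - 293.3 = 84.1 m^3/ha
PAI = 84.1 / 12 = 7.01 m^3/ha/year

7.01


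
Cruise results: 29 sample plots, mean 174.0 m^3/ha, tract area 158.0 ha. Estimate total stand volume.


Formula: Total Volume = Mean Volume per ha * Total Area
Total Volume = 174.0 m^3/ha * 158.0 ha
Total Volume = 27492 m^3

27492


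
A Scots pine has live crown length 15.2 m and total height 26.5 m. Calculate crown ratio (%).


Formula: Crown Ratio = (Crown Length / Total Height) * 100
CR = (15.2 m / 26.5 m) * 100
CR = 0.5736 * 100 = 57.4%

57.4


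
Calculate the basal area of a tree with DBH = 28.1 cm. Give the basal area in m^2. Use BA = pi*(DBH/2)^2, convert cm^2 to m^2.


Formula: BA = pi * (DBH/2)^2 / 10000  (cm^2 to m^2)
Radius = DBH/2 = 28.1/2 = 14.05 cm
BA = pi * 14.05^2 / 10000
   = 620.1582 cm^2 / 10000
   = 0.062 m^2

0.062


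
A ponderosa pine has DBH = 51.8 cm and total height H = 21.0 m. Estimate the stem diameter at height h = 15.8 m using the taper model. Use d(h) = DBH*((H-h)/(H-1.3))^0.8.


Taper: d(h) = DBH * ((H - h) / (H - 1.3))^0.8
Numerator = H - h = 21.0 - 15.8 = 5.2 m
Denominator = H - 1.3 = 21.0 - 1.3 = 19.7 m
Ratio = 5.2 / 19.7 = 0.26396
d = 51.8 * 0.26396^0.8 = 17.8 cm

17.8


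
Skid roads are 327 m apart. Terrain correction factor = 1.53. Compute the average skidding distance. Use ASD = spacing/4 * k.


Formula: ASD = (spacing / 4) * correction
Uncorrected distance = spacing / 4 = 327 / 4 = 81.75 m
ASD = 81.75 * 1.53 = 125 m

125


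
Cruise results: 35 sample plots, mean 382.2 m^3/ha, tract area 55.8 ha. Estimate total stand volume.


Formula: Total Volume = Mean Volume per ha * Total Area
Total Volume = 382.2 m^3/ha * 55.8 ha
Total Volume = 21327 m^3

21327


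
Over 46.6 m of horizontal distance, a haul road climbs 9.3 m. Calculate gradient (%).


Formula: Gradient = rise / run * 100
Gradient = 9.3 / 46.6 * 100 = 20.0%

20.0


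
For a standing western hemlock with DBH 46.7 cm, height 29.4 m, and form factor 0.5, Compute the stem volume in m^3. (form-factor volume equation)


Formula: V = pi * (DBH/200)^2 * H * ff
Radius = DBH/200 = 46.7/200 = 0.2335 m
Radius^2 = 0.2335^2 = 0.05452225 m^2
V = pi * 0.05452225 * 29.4 * 0.5
V = 2.518 m^3

2.518


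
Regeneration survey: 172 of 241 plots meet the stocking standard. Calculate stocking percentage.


Formula: Stocking % = stocked plots / total plots * 100
Stocking = 172 / 241 * 100
Stocking = 0.7137 * 100 = 71.4%

71.4


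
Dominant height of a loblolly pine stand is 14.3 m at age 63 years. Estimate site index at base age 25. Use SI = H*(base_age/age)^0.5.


Formula: SI = H_dom * (base_age / age)^0.5
Age ratio = 25 / 63 = 0.39683
sqrt(age_ratio) = 0.62994
SI = 14.3 * 0.62994 = 9.0 m

9.0


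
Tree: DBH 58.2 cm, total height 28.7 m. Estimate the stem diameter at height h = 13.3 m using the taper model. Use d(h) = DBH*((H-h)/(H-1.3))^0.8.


Taper: d(h) = DBH * ((H - h) / (H - 1.3))^0.8
Numerator = H - h = 28.7 - 13.3 = 15.4 m
Denominator = H - 1.3 = 28.7 - 1.3 = 27.4 m
Ratio = 15.4 / 27.4 = 0.56204
d = 58.2 * 0.56204^0.8 = 36.7 cm

36.7


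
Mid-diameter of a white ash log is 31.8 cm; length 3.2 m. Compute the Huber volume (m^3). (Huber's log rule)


Huber: V = Am * L,  Am = pi*(Dm/200)^2
Am = pi*(31.8/200)^2 = 0.079423 m^2
V = 0.079423*3.2 = 0.2542 m^3

0.2542


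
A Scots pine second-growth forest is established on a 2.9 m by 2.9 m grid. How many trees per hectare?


Formula: TPH = 10000 m^2/ha / (spacing_x * spacing_y)
Area per tree = 2.9 m * 2.9 m = 8.41 m^2
TPH = 10000 / 8.41 = 1189 trees/ha

1189


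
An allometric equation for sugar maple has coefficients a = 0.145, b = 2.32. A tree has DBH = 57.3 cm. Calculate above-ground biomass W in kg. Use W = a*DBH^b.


Formula: W = a * DBH^b  (allometric power law)
DBH^b = 57.3^2.32 = 11992.7484
W = 0.145 * 11992.7484 = 1738.9 kg

1738.9


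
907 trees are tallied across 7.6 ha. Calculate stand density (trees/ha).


Formula: Stand Density = N_trees / Area_ha
Density = 907 trees / 7.6 ha
Density = 119 trees/ha

119


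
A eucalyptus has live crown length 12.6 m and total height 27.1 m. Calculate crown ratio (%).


Formula: Crown Ratio = (Crown Length / Total Height) * 100
CR = (12.6 m / 27.1 m) * 100
CR = 0.4649 * 100 = 46.5%

46.5


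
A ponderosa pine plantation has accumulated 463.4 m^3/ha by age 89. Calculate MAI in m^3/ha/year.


Formula: MAI = Total Volume / Stand Age
MAI = 463.4 m^3/ha / 89 years
MAI = 5.21 m^3/ha/year

5.21


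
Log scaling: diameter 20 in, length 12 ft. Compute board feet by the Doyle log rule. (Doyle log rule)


Doyle: BF = (D - 4)^2 * L / 16
Adjusted diameter = 20 - 4 = 16 in
(D-4)^2 = 16^2 = 256
BF = 256 * 12 / 16 = 192 BF

192


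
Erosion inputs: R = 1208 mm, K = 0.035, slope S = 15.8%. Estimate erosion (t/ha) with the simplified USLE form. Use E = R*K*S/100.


Formula: E = R * K * S / 100  (simplified USLE)
R * K = 1208 * 0.035 = 42.28
E = 42.28 * 15.8 / 100 = 6.68 t/ha

6.68


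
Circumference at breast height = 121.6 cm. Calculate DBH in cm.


Formula: DBH = C / pi
DBH = 121.6 / pi
pi = 3.14159...
DBH = 38.7 cm

38.7


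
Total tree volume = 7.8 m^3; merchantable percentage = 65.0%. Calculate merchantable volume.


Formula: MV = V_total * (merchantable_pct / 100)
Merchantable fraction = 65.0% / 100 = 0.65
MV = 7.8 m^3 * 0.65 = 5.07 m^3

5.07


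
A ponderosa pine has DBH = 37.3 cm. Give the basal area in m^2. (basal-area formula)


Formula: BA = pi * (DBH/2)^2 / 10000  (cm^2 to m^2)
Radius = DBH/2 = 37.3/2 = 18.65 cm
BA = pi * 18.65^2 / 10000
   = 1092.7166 cm^2 / 10000
   = 0.1093 m^2

0.1093


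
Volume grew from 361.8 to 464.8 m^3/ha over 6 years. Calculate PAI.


Formula: PAI = (V_T2 - V_T1) / (T2 - T1)
Volume increment = 464.8 - 361.8 = 103.0 m^3/ha
PAI = 103.0 / 6 = 17.17 m^3/ha/year

17.17


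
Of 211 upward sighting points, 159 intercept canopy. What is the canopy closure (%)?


Formula: Canopy closure = covered points / total points * 100
Closure = 159 / 211 * 100
Closure = 0.7536 * 100 = 75.4%

75.4


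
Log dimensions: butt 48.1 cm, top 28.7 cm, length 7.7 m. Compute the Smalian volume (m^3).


Smalian: V = (A1 + A2)/2 * L,  A = pi*(D/200)^2
A1 = pi*(48.1/200)^2 = 0.181711 m^2
A2 = pi*(28.7/200)^2 = 0.064692 m^2
V = (0.181711+0.064692)/2*7.7 = 0.9487 m^3

0.9487


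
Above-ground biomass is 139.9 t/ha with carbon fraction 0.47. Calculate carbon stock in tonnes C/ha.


Formula: Carbon Stock = Biomass * Carbon Fraction
C = 139.9 t/ha * 0.47
C = 65.8 t C/ha

65.8
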